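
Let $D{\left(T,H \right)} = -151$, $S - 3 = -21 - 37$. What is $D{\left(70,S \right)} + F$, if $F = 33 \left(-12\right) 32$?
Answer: $-12823$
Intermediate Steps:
$S = -55$ ($S = 3 - 58 = -55$)
$F = -12672$ ($F = \left(-396\right) 32 = -12672$)
$D{\left(70,S \right)} + F = -151 - 12672 = -12823$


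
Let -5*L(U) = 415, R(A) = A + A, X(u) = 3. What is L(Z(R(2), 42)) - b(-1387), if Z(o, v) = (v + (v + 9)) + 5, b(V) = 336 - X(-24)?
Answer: -416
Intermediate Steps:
R(A) = 2*A
b(V) = 333 (b(V) = 336 - 1*3 = 336 - 3 = 333)
Z(o, v) = 14 + 2*v (Z(o, v) = (v + (9 + v)) + 5 = (9 + 2*v) + 5 = 14 + 2*v)
L(U) = -83 (L(U) = -1/5*415 = -83)
L(Z(R(2), 42)) - b(-1387) = -83 - 1*333 = -83 - 333 = -416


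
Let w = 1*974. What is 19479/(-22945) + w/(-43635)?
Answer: -174462919/200241015 ≈ -0.87126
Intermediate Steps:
w = 974
19479/(-22945) + w/(-43635) = 19479/(-22945) + 974/(-43635) = 19479*(-1/22945) + 974*(-1/43635) = -19479/22945 - 974/43635 = -174462919/200241015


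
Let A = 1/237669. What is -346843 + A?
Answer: -82433828966/237669 ≈ -3.4684e+5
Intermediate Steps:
A = 1/237669 ≈ 4.2075e-6
-346843 + A = -346843 + 1/237669 = -82433828966/237669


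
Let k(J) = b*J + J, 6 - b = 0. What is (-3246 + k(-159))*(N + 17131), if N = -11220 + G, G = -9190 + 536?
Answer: 11956737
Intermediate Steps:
b = 6 (b = 6 - 1*0 = 6 + 0 = 6)
G = -8654
N = -19874 (N = -11220 - 8654 = -19874)
k(J) = 7*J (k(J) = 6*J + J = 7*J)
(-3246 + k(-159))*(N + 17131) = (-3246 + 7*(-159))*(-19874 + 17131) = (-3246 - 1113)*(-2743) = -4359*(-2743) = 11956737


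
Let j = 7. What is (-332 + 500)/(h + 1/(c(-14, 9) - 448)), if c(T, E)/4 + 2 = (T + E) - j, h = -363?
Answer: -84672/182953 ≈ -0.46281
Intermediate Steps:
c(T, E) = -36 + 4*E + 4*T (c(T, E) = -8 + 4*((T + E) - 1*7) = -8 + 4*((E + T) - 7) = -8 + 4*(-7 + E + T) = -8 + (-28 + 4*E + 4*T) = -36 + 4*E + 4*T)
(-332 + 500)/(h + 1/(c(-14, 9) - 448)) = (-332 + 500)/(-363 + 1/((-36 + 4*9 + 4*(-14)) - 448)) = 168/(-363 + 1/((-36 + 36 - 56) - 448)) = 168/(-363 + 1/(-56 - 448)) = 168/(-363 + 1/(-504)) = 168/(-363 - 1/504) = 168/(-182953/504) = 168*(-504/182953) = -84672/182953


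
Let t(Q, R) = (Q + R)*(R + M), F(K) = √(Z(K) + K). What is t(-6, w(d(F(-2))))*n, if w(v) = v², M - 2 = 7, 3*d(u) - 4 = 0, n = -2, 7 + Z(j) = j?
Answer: 7372/81 ≈ 91.012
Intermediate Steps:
Z(j) = -7 + j
F(K) = √(-7 + 2*K) (F(K) = √((-7 + K) + K) = √(-7 + 2*K))
d(u) = 4/3 (d(u) = 4/3 + (⅓)*0 = 4/3 + 0 = 4/3)
M = 9 (M = 2 + 7 = 9)
t(Q, R) = (9 + R)*(Q + R) (t(Q, R) = (Q + R)*(R + 9) = (Q + R)*(9 + R) = (9 + R)*(Q + R))
t(-6, w(d(F(-2))))*n = (((4/3)²)² + 9*(-6) + 9*(4/3)² - 6*(4/3)²)*(-2) = ((16/9)² - 54 + 9*(16/9) - 6*16/9)*(-2) = (256/81 - 54 + 16 - 32/3)*(-2) = -3686/81*(-2) = 7372/81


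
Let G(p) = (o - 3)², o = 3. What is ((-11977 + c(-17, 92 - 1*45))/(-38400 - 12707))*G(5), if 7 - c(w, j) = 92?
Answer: 0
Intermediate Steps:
c(w, j) = -85 (c(w, j) = 7 - 1*92 = 7 - 92 = -85)
G(p) = 0 (G(p) = (3 - 3)² = 0² = 0)
((-11977 + c(-17, 92 - 1*45))/(-38400 - 12707))*G(5) = ((-11977 - 85)/(-38400 - 12707))*0 = -12062/(-51107)*0 = -12062*(-1/51107)*0 = (12062/51107)*0 = 0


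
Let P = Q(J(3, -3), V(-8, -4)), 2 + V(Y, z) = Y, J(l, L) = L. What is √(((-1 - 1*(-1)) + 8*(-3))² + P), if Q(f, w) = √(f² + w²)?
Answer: √(576 + √109) ≈ 24.217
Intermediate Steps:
V(Y, z) = -2 + Y
P = √109 (P = √((-3)² + (-2 - 8)²) = √(9 + (-10)²) = √(9 + 100) = √109 ≈ 10.440)
√(((-1 - 1*(-1)) + 8*(-3))² + P) = √(((-1 - 1*(-1)) + 8*(-3))² + √109) = √(((-1 + 1) - 24)² + √109) = √((0 - 24)² + √109) = √((-24)² + √109) = √(576 + √109)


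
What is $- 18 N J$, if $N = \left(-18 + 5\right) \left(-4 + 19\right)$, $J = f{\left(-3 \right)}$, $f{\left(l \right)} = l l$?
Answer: $31590$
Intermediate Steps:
$f{\left(l \right)} = l^{2}$
$J = 9$ ($J = \left(-3\right)^{2} = 9$)
$N = -195$ ($N = \left(-13\right) 15 = -195$)
$- 18 N J = \left(-18\right) \left(-195\right) 9 = 3510 \cdot 9 = 31590$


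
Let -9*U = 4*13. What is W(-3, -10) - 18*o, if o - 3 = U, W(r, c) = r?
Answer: 47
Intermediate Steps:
U = -52/9 (U = -4*13/9 = -⅑*52 = -52/9 ≈ -5.7778)
o = -25/9 (o = 3 - 52/9 = -25/9 ≈ -2.7778)
W(-3, -10) - 18*o = -3 - 18*(-25/9) = -3 + 50 = 47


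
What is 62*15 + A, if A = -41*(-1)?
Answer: 971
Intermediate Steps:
A = 41
62*15 + A = 62*15 + 41 = 930 + 41 = 971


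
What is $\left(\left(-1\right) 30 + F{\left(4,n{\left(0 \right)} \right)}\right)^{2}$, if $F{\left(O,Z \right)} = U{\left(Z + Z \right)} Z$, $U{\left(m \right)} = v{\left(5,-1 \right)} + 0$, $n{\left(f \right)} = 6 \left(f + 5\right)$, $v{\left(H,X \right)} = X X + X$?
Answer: $900$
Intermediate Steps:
$v{\left(H,X \right)} = X + X^{2}$ ($v{\left(H,X \right)} = X^{2} + X = X + X^{2}$)
$n{\left(f \right)} = 30 + 6 f$ ($n{\left(f \right)} = 6 \left(5 + f\right) = 30 + 6 f$)
$U{\left(m \right)} = 0$ ($U{\left(m \right)} = - (1 - 1) + 0 = \left(-1\right) 0 + 0 = 0 + 0 = 0$)
$F{\left(O,Z \right)} = 0$ ($F{\left(O,Z \right)} = 0 Z = 0$)
$\left(\left(-1\right) 30 + F{\left(4,n{\left(0 \right)} \right)}\right)^{2} = \left(\left(-1\right) 30 + 0\right)^{2} = \left(-30 + 0\right)^{2} = \left(-30\right)^{2} = 900$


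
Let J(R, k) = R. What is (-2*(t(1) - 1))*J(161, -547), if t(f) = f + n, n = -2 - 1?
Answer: 966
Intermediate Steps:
n = -3
t(f) = -3 + f (t(f) = f - 3 = -3 + f)
(-2*(t(1) - 1))*J(161, -547) = -2*((-3 + 1) - 1)*161 = -2*(-2 - 1)*161 = -2*(-3)*161 = 6*161 = 966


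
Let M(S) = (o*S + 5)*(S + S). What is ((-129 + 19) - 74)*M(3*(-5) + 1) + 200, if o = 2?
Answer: -118296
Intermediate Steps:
M(S) = 2*S*(5 + 2*S) (M(S) = (2*S + 5)*(S + S) = (5 + 2*S)*(2*S) = 2*S*(5 + 2*S))
((-129 + 19) - 74)*M(3*(-5) + 1) + 200 = ((-129 + 19) - 74)*(2*(3*(-5) + 1)*(5 + 2*(3*(-5) + 1))) + 200 = (-110 - 74)*(2*(-15 + 1)*(5 + 2*(-15 + 1))) + 200 = -368*(-14)*(5 + 2*(-14)) + 200 = -368*(-14)*(5 - 28) + 200 = -368*(-14)*(-23) + 200 = -184*644 + 200 = -118496 + 200 = -118296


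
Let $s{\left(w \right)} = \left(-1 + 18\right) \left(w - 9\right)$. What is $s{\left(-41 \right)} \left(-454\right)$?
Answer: $385900$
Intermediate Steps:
$s{\left(w \right)} = -153 + 17 w$ ($s{\left(w \right)} = 17 \left(-9 + w\right) = -153 + 17 w$)
$s{\left(-41 \right)} \left(-454\right) = \left(-153 + 17 \left(-41\right)\right) \left(-454\right) = \left(-153 - 697\right) \left(-454\right) = \left(-850\right) \left(-454\right) = 385900$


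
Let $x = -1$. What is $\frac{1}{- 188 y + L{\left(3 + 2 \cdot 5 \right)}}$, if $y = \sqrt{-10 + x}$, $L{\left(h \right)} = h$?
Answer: $\frac{13}{388953} + \frac{188 i \sqrt{11}}{388953} \approx 3.3423 \cdot 10^{-5} + 0.0016031 i$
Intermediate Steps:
$y = i \sqrt{11}$ ($y = \sqrt{-10 - 1} = \sqrt{-11} = i \sqrt{11} \approx 3.3166 i$)
$\frac{1}{- 188 y + L{\left(3 + 2 \cdot 5 \right)}} = \frac{1}{- 188 i \sqrt{11} + \left(3 + 2 \cdot 5\right)} = \frac{1}{- 188 i \sqrt{11} + \left(3 + 10\right)} = \frac{1}{- 188 i \sqrt{11} + 13} = \frac{1}{13 - 188 i \sqrt{11}}$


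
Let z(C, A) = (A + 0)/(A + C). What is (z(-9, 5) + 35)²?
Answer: 18225/16 ≈ 1139.1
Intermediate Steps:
z(C, A) = A/(A + C)
(z(-9, 5) + 35)² = (5/(5 - 9) + 35)² = (5/(-4) + 35)² = (5*(-¼) + 35)² = (-5/4 + 35)² = (135/4)² = 18225/16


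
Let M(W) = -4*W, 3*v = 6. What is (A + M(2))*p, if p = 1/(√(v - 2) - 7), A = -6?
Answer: 2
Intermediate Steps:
v = 2 (v = (⅓)*6 = 2)
p = -⅐ (p = 1/(√(2 - 2) - 7) = 1/(√0 - 7) = 1/(0 - 7) = 1/(-7) = -⅐ ≈ -0.14286)
(A + M(2))*p = (-6 - 4*2)*(-⅐) = (-6 - 8)*(-⅐) = -14*(-⅐) = 2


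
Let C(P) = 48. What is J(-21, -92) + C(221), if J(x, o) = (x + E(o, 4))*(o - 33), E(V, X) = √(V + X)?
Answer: 2673 - 250*I*√22 ≈ 2673.0 - 1172.6*I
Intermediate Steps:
J(x, o) = (-33 + o)*(x + √(4 + o)) (J(x, o) = (x + √(o + 4))*(o - 33) = (x + √(4 + o))*(-33 + o) = (-33 + o)*(x + √(4 + o)))
J(-21, -92) + C(221) = (-33*(-21) - 33*√(4 - 92) - 92*(-21) - 92*√(4 - 92)) + 48 = (693 - 66*I*√22 + 1932 - 184*I*√22) + 48 = (2625 - 250*I*√22) + 48 = 2673 - 250*I*√22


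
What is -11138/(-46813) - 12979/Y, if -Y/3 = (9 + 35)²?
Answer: 672275431/271889904 ≈ 2.4726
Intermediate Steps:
Y = -5808 (Y = -3*(9 + 35)² = -3*44² = -3*1936 = -5808)
-11138/(-46813) - 12979/Y = -11138/(-46813) - 12979/(-5808) = -11138*(-1/46813) - 12979*(-1/5808) = 11138/46813 + 12979/5808 = 672275431/271889904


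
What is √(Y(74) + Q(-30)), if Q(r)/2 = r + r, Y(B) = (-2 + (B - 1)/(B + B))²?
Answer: I*√2578751/148 ≈ 10.85*I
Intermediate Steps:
Y(B) = (-2 + (-1 + B)/(2*B))² (Y(B) = (-2 + (-1 + B)/((2*B)))² = (-2 + (-1 + B)*(1/(2*B)))² = (-2 + (-1 + B)/(2*B))²)
Q(r) = 4*r (Q(r) = 2*(r + r) = 2*(2*r) = 4*r)
√(Y(74) + Q(-30)) = √((¼)*(1 + 3*74)²/74² + 4*(-30)) = √((¼)*(1/5476)*(1 + 222)² - 120) = √((¼)*(1/5476)*223² - 120) = √((¼)*(1/5476)*49729 - 120) = √(49729/21904 - 120) = √(-2578751/21904) = I*√2578751/148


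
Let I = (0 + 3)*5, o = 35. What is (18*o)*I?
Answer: 9450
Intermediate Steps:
I = 15 (I = 3*5 = 15)
(18*o)*I = (18*35)*15 = 630*15 = 9450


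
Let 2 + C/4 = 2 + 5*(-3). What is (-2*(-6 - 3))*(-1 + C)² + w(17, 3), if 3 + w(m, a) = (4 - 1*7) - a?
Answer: 66969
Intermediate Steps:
C = -60 (C = -8 + 4*(2 + 5*(-3)) = -8 + 4*(2 - 15) = -8 + 4*(-13) = -8 - 52 = -60)
w(m, a) = -6 - a (w(m, a) = -3 + ((4 - 1*7) - a) = -3 + ((4 - 7) - a) = -3 + (-3 - a) = -6 - a)
(-2*(-6 - 3))*(-1 + C)² + w(17, 3) = (-2*(-6 - 3))*(-1 - 60)² + (-6 - 1*3) = -2*(-9)*(-61)² + (-6 - 3) = 18*3721 - 9 = 66978 - 9 = 66969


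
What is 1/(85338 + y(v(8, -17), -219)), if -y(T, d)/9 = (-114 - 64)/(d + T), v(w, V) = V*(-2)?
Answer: 185/15785928 ≈ 1.1719e-5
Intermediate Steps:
v(w, V) = -2*V
y(T, d) = 1602/(T + d) (y(T, d) = -9*(-114 - 64)/(d + T) = -(-1602)/(T + d) = 1602/(T + d))
1/(85338 + y(v(8, -17), -219)) = 1/(85338 + 1602/(-2*(-17) - 219)) = 1/(85338 + 1602/(34 - 219)) = 1/(85338 + 1602/(-185)) = 1/(85338 + 1602*(-1/185)) = 1/(85338 - 1602/185) = 1/(15785928/185) = 185/15785928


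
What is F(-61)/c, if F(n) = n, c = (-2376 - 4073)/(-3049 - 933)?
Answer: -242902/6449 ≈ -37.665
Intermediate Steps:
c = 6449/3982 (c = -6449/(-3982) = -6449*(-1/3982) = 6449/3982 ≈ 1.6195)
F(-61)/c = -61/6449/3982 = -61*3982/6449 = -242902/6449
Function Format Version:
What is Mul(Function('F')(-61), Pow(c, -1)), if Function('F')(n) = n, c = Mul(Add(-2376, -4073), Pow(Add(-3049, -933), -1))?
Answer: Rational(-242902, 6449) ≈ -37.665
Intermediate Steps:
c = Rational(6449, 3982) (c = Mul(-6449, Pow(-3982, -1)) = Mul(-6449, Rational(-1, 3982)) = Rational(6449, 3982) ≈ 1.6195)
Mul(Function('F')(-61), Pow(c, -1)) = Mul(-61, Pow(Rational(6449, 3982), -1)) = Mul(-61, Rational(3982, 6449)) = Rational(-242902, 6449)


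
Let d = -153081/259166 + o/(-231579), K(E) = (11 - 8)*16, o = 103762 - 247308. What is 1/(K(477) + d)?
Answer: 60017403114/2882587247209 ≈ 0.020821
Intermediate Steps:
o = -143546
K(E) = 48 (K(E) = 3*16 = 48)
d = 1751897737/60017403114 (d = -153081/259166 - 143546/(-231579) = -153081*1/259166 - 143546*(-1/231579) = -153081/259166 + 143546/231579 = 1751897737/60017403114 ≈ 0.029190)
1/(K(477) + d) = 1/(48 + 1751897737/60017403114) = 1/(2882587247209/60017403114) = 60017403114/2882587247209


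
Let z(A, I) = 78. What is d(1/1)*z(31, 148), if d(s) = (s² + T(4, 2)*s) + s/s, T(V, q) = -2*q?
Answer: -156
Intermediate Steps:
d(s) = 1 + s² - 4*s (d(s) = (s² + (-2*2)*s) + s/s = (s² - 4*s) + 1 = 1 + s² - 4*s)
d(1/1)*z(31, 148) = (1 + (1/1)² - 4/1)*78 = (1 + 1² - 4*1)*78 = (1 + 1 - 4)*78 = -2*78 = -156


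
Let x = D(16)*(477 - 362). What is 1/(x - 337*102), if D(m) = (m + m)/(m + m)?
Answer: -1/34259 ≈ -2.9189e-5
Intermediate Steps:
D(m) = 1 (D(m) = (2*m)/((2*m)) = (2*m)*(1/(2*m)) = 1)
x = 115 (x = 1*(477 - 362) = 1*115 = 115)
1/(x - 337*102) = 1/(115 - 337*102) = 1/(115 - 34374) = 1/(-34259) = -1/34259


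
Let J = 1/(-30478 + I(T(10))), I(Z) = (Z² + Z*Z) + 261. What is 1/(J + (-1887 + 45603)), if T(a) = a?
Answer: 30017/1312223171 ≈ 2.2875e-5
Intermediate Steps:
I(Z) = 261 + 2*Z² (I(Z) = (Z² + Z²) + 261 = 2*Z² + 261 = 261 + 2*Z²)
J = -1/30017 (J = 1/(-30478 + (261 + 2*10²)) = 1/(-30478 + (261 + 2*100)) = 1/(-30478 + (261 + 200)) = 1/(-30478 + 461) = 1/(-30017) = -1/30017 ≈ -3.3314e-5)
1/(J + (-1887 + 45603)) = 1/(-1/30017 + (-1887 + 45603)) = 1/(-1/30017 + 43716) = 1/(1312223171/30017) = 30017/1312223171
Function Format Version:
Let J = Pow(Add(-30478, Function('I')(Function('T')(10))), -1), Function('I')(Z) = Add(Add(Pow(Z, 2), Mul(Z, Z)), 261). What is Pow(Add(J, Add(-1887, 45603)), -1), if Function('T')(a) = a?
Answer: Rational(30017, 1312223171) ≈ 2.2875e-5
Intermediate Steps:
Function('I')(Z) = Add(261, Mul(2, Pow(Z, 2))) (Function('I')(Z) = Add(Add(Pow(Z, 2), Pow(Z, 2)), 261) = Add(Mul(2, Pow(Z, 2)), 261) = Add(261, Mul(2, Pow(Z, 2))))
J = Rational(-1, 30017) (J = Pow(Add(-30478, Add(261, Mul(2, Pow(10, 2)))), -1) = Pow(Add(-30478, Add(261, Mul(2, 100))), -1) = Pow(Add(-30478, Add(261, 200)), -1) = Pow(Add(-30478, 461), -1) = Pow(-30017, -1) = Rational(-1, 30017) ≈ -3.3314e-5)
Pow(Add(J, Add(-1887, 45603)), -1) = Pow(Add(Rational(-1, 30017), Add(-1887, 45603)), -1) = Pow(Add(Rational(-1, 30017), 43716), -1) = Pow(Rational(1312223171, 30017), -1) = Rational(30017, 1312223171)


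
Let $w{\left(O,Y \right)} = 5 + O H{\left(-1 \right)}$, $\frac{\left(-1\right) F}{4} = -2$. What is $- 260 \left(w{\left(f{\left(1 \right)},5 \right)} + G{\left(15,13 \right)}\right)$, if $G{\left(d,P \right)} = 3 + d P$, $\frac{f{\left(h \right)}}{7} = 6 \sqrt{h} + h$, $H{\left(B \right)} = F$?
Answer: $-154700$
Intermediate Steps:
$F = 8$ ($F = \left(-4\right) \left(-2\right) = 8$)
$H{\left(B \right)} = 8$
$f{\left(h \right)} = 7 h + 42 \sqrt{h}$ ($f{\left(h \right)} = 7 \left(6 \sqrt{h} + h\right) = 7 \left(h + 6 \sqrt{h}\right) = 7 h + 42 \sqrt{h}$)
$G{\left(d,P \right)} = 3 + P d$
$w{\left(O,Y \right)} = 5 + 8 O$ ($w{\left(O,Y \right)} = 5 + O 8 = 5 + 8 O$)
$- 260 \left(w{\left(f{\left(1 \right)},5 \right)} + G{\left(15,13 \right)}\right) = - 260 \left(\left(5 + 8 \left(7 \cdot 1 + 42 \sqrt{1}\right)\right) + \left(3 + 13 \cdot 15\right)\right) = - 260 \left(\left(5 + 8 \left(7 + 42 \cdot 1\right)\right) + \left(3 + 195\right)\right) = - 260 \left(\left(5 + 8 \left(7 + 42\right)\right) + 198\right) = - 260 \left(\left(5 + 8 \cdot 49\right) + 198\right) = - 260 \left(\left(5 + 392\right) + 198\right) = - 260 \left(397 + 198\right) = \left(-260\right) 595 = -154700$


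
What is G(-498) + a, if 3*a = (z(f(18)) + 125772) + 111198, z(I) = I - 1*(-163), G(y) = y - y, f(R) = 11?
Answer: 79048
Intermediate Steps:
G(y) = 0
z(I) = 163 + I (z(I) = I + 163 = 163 + I)
a = 79048 (a = (((163 + 11) + 125772) + 111198)/3 = ((174 + 125772) + 111198)/3 = (125946 + 111198)/3 = (⅓)*237144 = 79048)
G(-498) + a = 0 + 79048 = 79048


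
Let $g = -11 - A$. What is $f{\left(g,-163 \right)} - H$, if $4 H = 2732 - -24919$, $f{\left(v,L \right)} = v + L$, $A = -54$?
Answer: $- \frac{28131}{4} \approx -7032.8$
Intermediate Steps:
$g = 43$ ($g = -11 - -54 = -11 + 54 = 43$)
$f{\left(v,L \right)} = L + v$
$H = \frac{27651}{4}$ ($H = \frac{2732 - -24919}{4} = \frac{2732 + 24919}{4} = \frac{1}{4} \cdot 27651 = \frac{27651}{4} \approx 6912.8$)
$f{\left(g,-163 \right)} - H = \left(-163 + 43\right) - \frac{27651}{4} = -120 - \frac{27651}{4} = - \frac{28131}{4}$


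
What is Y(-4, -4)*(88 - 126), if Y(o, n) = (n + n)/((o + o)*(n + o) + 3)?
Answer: 304/67 ≈ 4.5373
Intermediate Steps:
Y(o, n) = 2*n/(3 + 2*o*(n + o)) (Y(o, n) = (2*n)/((2*o)*(n + o) + 3) = (2*n)/(2*o*(n + o) + 3) = (2*n)/(3 + 2*o*(n + o)) = 2*n/(3 + 2*o*(n + o)))
Y(-4, -4)*(88 - 126) = (2*(-4)/(3 + 2*(-4)**2 + 2*(-4)*(-4)))*(88 - 126) = (2*(-4)/(3 + 2*16 + 32))*(-38) = (2*(-4)/(3 + 32 + 32))*(-38) = (2*(-4)/67)*(-38) = (2*(-4)*(1/67))*(-38) = -8/67*(-38) = 304/67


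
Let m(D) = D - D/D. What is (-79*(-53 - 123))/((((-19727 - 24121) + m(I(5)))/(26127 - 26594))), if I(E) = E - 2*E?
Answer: 3246584/21927 ≈ 148.06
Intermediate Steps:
I(E) = -E
m(D) = -1 + D (m(D) = D - 1*1 = D - 1 = -1 + D)
(-79*(-53 - 123))/((((-19727 - 24121) + m(I(5)))/(26127 - 26594))) = (-79*(-53 - 123))/((((-19727 - 24121) + (-1 - 1*5))/(26127 - 26594))) = (-79*(-176))/(((-43848 + (-1 - 5))/(-467))) = 13904/(((-43848 - 6)*(-1/467))) = 13904/((-43854*(-1/467))) = 13904/(43854/467) = 13904*(467/43854) = 3246584/21927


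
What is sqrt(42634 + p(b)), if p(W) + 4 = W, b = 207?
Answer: sqrt(42837) ≈ 206.97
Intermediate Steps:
p(W) = -4 + W
sqrt(42634 + p(b)) = sqrt(42634 + (-4 + 207)) = sqrt(42634 + 203) = sqrt(42837)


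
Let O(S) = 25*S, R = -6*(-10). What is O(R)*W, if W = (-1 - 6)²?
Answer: 73500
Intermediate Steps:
R = 60
W = 49 (W = (-7)² = 49)
O(R)*W = (25*60)*49 = 1500*49 = 73500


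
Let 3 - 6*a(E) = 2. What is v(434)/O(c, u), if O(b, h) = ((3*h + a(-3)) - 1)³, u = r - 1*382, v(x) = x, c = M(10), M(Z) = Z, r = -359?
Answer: -93744/2375529664607 ≈ -3.9462e-8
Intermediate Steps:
a(E) = ⅙ (a(E) = ½ - ⅙*2 = ½ - ⅓ = ⅙)
c = 10
u = -741 (u = -359 - 1*382 = -359 - 382 = -741)
O(b, h) = (-⅚ + 3*h)³ (O(b, h) = ((3*h + ⅙) - 1)³ = ((⅙ + 3*h) - 1)³ = (-⅚ + 3*h)³)
v(434)/O(c, u) = 434/(((-5 + 18*(-741))³/216)) = 434/(((-5 - 13338)³/216)) = 434/(((1/216)*(-13343)³)) = 434/(((1/216)*(-2375529664607))) = 434/(-2375529664607/216) = 434*(-216/2375529664607) = -93744/2375529664607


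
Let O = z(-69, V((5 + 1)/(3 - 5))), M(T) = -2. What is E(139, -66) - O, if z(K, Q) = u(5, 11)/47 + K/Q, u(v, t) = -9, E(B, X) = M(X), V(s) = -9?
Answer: -1336/141 ≈ -9.4752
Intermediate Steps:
E(B, X) = -2
z(K, Q) = -9/47 + K/Q
O = 1054/141 (O = -9/47 - 69/(-9) = -9/47 - 69*(-⅑) = -9/47 + 23/3 = 1054/141 ≈ 7.4752)
E(139, -66) - O = -2 - 1*1054/141 = -2 - 1054/141 = -1336/141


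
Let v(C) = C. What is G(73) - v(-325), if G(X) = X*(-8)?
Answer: -259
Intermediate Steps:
G(X) = -8*X
G(73) - v(-325) = -8*73 - 1*(-325) = -584 + 325 = -259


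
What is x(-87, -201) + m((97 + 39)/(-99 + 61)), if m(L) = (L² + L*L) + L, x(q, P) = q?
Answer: -23451/361 ≈ -64.961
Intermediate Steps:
m(L) = L + 2*L² (m(L) = (L² + L²) + L = 2*L² + L = L + 2*L²)
x(-87, -201) + m((97 + 39)/(-99 + 61)) = -87 + ((97 + 39)/(-99 + 61))*(1 + 2*((97 + 39)/(-99 + 61))) = -87 + (136/(-38))*(1 + 2*(136/(-38))) = -87 + (136*(-1/38))*(1 + 2*(136*(-1/38))) = -87 - 68*(1 + 2*(-68/19))/19 = -87 - 68*(1 - 136/19)/19 = -87 - 68/19*(-117/19) = -87 + 7956/361 = -23451/361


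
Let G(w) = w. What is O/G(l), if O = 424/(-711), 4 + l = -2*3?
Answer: 212/3555 ≈ 0.059634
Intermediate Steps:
l = -10 (l = -4 - 2*3 = -4 - 6 = -10)
O = -424/711 (O = 424*(-1/711) = -424/711 ≈ -0.59634)
O/G(l) = -424/711/(-10) = -424/711*(-⅒) = 212/3555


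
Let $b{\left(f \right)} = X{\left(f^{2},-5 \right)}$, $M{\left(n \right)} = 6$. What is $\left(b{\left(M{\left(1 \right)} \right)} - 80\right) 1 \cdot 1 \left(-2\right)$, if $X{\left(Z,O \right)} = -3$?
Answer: $166$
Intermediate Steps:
$b{\left(f \right)} = -3$
$\left(b{\left(M{\left(1 \right)} \right)} - 80\right) 1 \cdot 1 \left(-2\right) = \left(-3 - 80\right) 1 \cdot 1 \left(-2\right) = - 83 \cdot 1 \left(-2\right) = \left(-83\right) \left(-2\right) = 166$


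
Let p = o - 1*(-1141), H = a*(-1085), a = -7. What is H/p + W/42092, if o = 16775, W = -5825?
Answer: 26916005/94265034 ≈ 0.28554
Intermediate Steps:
H = 7595 (H = -7*(-1085) = 7595)
p = 17916 (p = 16775 - 1*(-1141) = 16775 + 1141 = 17916)
H/p + W/42092 = 7595/17916 - 5825/42092 = 26916005/94265034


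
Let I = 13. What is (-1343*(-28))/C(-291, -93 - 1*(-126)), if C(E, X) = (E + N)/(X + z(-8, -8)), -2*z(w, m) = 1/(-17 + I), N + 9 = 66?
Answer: -2491265/468 ≈ -5323.2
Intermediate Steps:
N = 57 (N = -9 + 66 = 57)
z(w, m) = 1/8 (z(w, m) = -1/(2*(-17 + 13)) = -1/2/(-4) = -1/2*(-1/4) = 1/8)
C(E, X) = (57 + E)/(1/8 + X) (C(E, X) = (E + 57)/(X + 1/8) = (57 + E)/(1/8 + X))
(-1343*(-28))/C(-291, -93 - 1*(-126)) = (-1343*(-28))/((8*(57 - 291)/(1 + 8*(-93 - 1*(-126))))) = 37604/((8*(-234)/(1 + 8*(-93 + 126)))) = 37604/((8*(-234)/(1 + 8*33))) = 37604/((8*(-234)/(1 + 264))) = 37604/((8*(-234)/265)) = 37604/((8*(1/265)*(-234))) = 37604/(-1872/265) = 37604*(-265/1872) = -2491265/468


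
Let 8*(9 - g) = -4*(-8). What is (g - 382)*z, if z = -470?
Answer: 177190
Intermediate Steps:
g = 5 (g = 9 - (-1)*(-8)/2 = 9 - 1/8*32 = 9 - 4 = 5)
(g - 382)*z = (5 - 382)*(-470) = -377*(-470) = 177190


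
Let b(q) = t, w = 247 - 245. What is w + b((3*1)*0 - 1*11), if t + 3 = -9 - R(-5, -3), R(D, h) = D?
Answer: -5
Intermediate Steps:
w = 2
t = -7 (t = -3 + (-9 - 1*(-5)) = -3 + (-9 + 5) = -3 - 4 = -7)
b(q) = -7
w + b((3*1)*0 - 1*11) = 2 - 7 = -5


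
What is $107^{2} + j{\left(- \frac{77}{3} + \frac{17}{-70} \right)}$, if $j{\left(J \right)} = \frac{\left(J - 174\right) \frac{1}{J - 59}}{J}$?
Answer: $\frac{1110755658469}{97018471} \approx 11449.0$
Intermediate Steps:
$j{\left(J \right)} = \frac{-174 + J}{J \left(-59 + J\right)}$ ($j{\left(J \right)} = \frac{\left(-174 + J\right) \frac{1}{-59 + J}}{J} = \frac{\frac{1}{-59 + J} \left(-174 + J\right)}{J} = \frac{-174 + J}{J \left(-59 + J\right)}$)
$107^{2} + j{\left(- \frac{77}{3} + \frac{17}{-70} \right)} = 107^{2} + \frac{-174 + \left(- \frac{77}{3} + \frac{17}{-70}\right)}{\left(- \frac{77}{3} + \frac{17}{-70}\right) \left(-59 + \left(- \frac{77}{3} + \frac{17}{-70}\right)\right)} = 11449 + \frac{-174 + \left(\left(-77\right) \frac{1}{3} + 17 \left(- \frac{1}{70}\right)\right)}{\left(\left(-77\right) \frac{1}{3} + 17 \left(- \frac{1}{70}\right)\right) \left(-59 + \left(\left(-77\right) \frac{1}{3} + 17 \left(- \frac{1}{70}\right)\right)\right)} = 11449 + \frac{-174 - \frac{5441}{210}}{\left(- \frac{77}{3} - \frac{17}{70}\right) \left(-59 - \frac{5441}{210}\right)} = 11449 + \frac{-174 - \frac{5441}{210}}{\left(- \frac{5441}{210}\right) \left(-59 - \frac{5441}{210}\right)} = 11449 - \frac{210}{5441} \frac{1}{- \frac{17831}{210}} \left(- \frac{41981}{210}\right) = 11449 - \left(- \frac{44100}{97018471}\right) \left(- \frac{41981}{210}\right) = 11449 - \frac{8816010}{97018471} = \frac{1110755658469}{97018471}$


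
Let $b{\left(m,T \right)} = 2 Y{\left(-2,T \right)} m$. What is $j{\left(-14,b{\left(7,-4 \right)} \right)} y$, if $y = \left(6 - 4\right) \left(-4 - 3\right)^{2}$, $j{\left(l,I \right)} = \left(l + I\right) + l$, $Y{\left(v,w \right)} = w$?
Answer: $-8232$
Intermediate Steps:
$b{\left(m,T \right)} = 2 T m$
$j{\left(l,I \right)} = I + 2 l$ ($j{\left(l,I \right)} = \left(I + l\right) + l = I + 2 l$)
$y = 98$ ($y = 2 \left(-7\right)^{2} = 2 \cdot 49 = 98$)
$j{\left(-14,b{\left(7,-4 \right)} \right)} y = \left(2 \left(-4\right) 7 + 2 \left(-14\right)\right) 98 = \left(-56 - 28\right) 98 = \left(-84\right) 98 = -8232$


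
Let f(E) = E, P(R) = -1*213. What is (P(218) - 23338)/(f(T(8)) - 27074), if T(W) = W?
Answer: 23551/27066 ≈ 0.87013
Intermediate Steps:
P(R) = -213
(P(218) - 23338)/(f(T(8)) - 27074) = (-213 - 23338)/(8 - 27074) = -23551/(-27066) = -23551*(-1/27066) = 23551/27066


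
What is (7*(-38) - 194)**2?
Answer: 211600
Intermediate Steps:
(7*(-38) - 194)**2 = (-266 - 194)**2 = (-460)**2 = 211600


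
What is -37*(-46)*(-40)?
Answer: -68080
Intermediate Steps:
-37*(-46)*(-40) = 1702*(-40) = -68080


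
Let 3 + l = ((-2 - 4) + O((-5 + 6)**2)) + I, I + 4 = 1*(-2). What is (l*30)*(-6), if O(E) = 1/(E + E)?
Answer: 2610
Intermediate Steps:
O(E) = 1/(2*E)
I = -6 (I = -4 + 1*(-2) = -4 - 2 = -6)
l = -29/2 (l = -3 + (((-2 - 4) + 1/(2*((-5 + 6)**2))) - 6) = -3 + ((-6 + 1/(2*(1**2))) - 6) = -3 + ((-6 + (1/2)/1) - 6) = -3 + ((-6 + (1/2)*1) - 6) = -3 + ((-6 + 1/2) - 6) = -3 + (-11/2 - 6) = -3 - 23/2 = -29/2 ≈ -14.500)
(l*30)*(-6) = -29/2*30*(-6) = -435*(-6) = 2610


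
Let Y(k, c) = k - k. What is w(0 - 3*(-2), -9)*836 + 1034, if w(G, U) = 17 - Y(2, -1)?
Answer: 15246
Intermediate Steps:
Y(k, c) = 0
w(G, U) = 17 (w(G, U) = 17 - 1*0 = 17 + 0 = 17)
w(0 - 3*(-2), -9)*836 + 1034 = 17*836 + 1034 = 14212 + 1034 = 15246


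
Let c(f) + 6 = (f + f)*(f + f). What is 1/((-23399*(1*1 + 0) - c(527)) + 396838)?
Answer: -1/737471 ≈ -1.3560e-6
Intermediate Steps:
c(f) = -6 + 4*f**2 (c(f) = -6 + (f + f)*(f + f) = -6 + (2*f)*(2*f) = -6 + 4*f**2)
1/((-23399*(1*1 + 0) - c(527)) + 396838) = 1/((-23399*(1*1 + 0) - (-6 + 4*527**2)) + 396838) = 1/((-23399*(1 + 0) - (-6 + 4*277729)) + 396838) = 1/((-23399*1 - (-6 + 1110916)) + 396838) = 1/((-23399 - 1*1110910) + 396838) = 1/((-23399 - 1110910) + 396838) = 1/(-1134309 + 396838) = 1/(-737471) = -1/737471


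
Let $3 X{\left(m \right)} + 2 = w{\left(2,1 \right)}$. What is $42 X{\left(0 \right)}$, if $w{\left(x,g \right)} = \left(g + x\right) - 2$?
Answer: $-14$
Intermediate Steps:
$w{\left(x,g \right)} = -2 + g + x$
$X{\left(m \right)} = - \frac{1}{3}$ ($X{\left(m \right)} = - \frac{2}{3} + \frac{-2 + 1 + 2}{3} = - \frac{2}{3} + \frac{1}{3} \cdot 1 = - \frac{2}{3} + \frac{1}{3} = - \frac{1}{3}$)
$42 X{\left(0 \right)} = 42 \left(- \frac{1}{3}\right) = -14$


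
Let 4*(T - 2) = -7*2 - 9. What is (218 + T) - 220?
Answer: -23/4 ≈ -5.7500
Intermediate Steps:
T = -15/4 (T = 2 + (-7*2 - 9)/4 = 2 + (-14 - 9)/4 = 2 + (¼)*(-23) = 2 - 23/4 = -15/4 ≈ -3.7500)
(218 + T) - 220 = (218 - 15/4) - 220 = 857/4 - 220 = -23/4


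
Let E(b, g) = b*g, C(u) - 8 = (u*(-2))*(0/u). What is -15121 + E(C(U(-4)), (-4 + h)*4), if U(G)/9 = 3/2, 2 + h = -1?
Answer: -15345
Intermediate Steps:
h = -3 (h = -2 - 1 = -3)
U(G) = 27/2 (U(G) = 9*(3/2) = 27/2)
C(u) = 8 (C(u) = 8 + (u*(-2))*(0/u) = 8 - 2*u*0 = 8 + 0 = 8)
-15121 + E(C(U(-4)), (-4 + h)*4) = -15121 + 8*((-4 - 3)*4) = -15121 + 8*(-7*4) = -15121 + 8*(-28) = -15121 - 224 = -15345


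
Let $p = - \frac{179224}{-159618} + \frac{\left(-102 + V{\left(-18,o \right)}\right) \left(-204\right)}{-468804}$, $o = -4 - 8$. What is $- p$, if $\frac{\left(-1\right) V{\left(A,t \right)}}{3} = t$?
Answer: $- \frac{3411326306}{3117898203} \approx -1.0941$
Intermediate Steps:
$o = -12$
$V{\left(A,t \right)} = - 3 t$
$p = \frac{3411326306}{3117898203}$ ($p = - \frac{179224}{-159618} + \frac{\left(-102 - -36\right) \left(-204\right)}{-468804} = \left(-179224\right) \left(- \frac{1}{159618}\right) + \left(-102 + 36\right) \left(-204\right) \left(- \frac{1}{468804}\right) = \frac{89612}{79809} + \left(-66\right) \left(-204\right) \left(- \frac{1}{468804}\right) = \frac{89612}{79809} + 13464 \left(- \frac{1}{468804}\right) = \frac{89612}{79809} - \frac{1122}{39067} = \frac{3411326306}{3117898203} \approx 1.0941$)
$- p = \left(-1\right) \frac{3411326306}{3117898203} = - \frac{3411326306}{3117898203}$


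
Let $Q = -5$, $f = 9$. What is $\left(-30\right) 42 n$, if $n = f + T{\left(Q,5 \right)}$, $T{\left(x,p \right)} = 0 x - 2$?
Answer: $-8820$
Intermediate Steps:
$T{\left(x,p \right)} = -2$ ($T{\left(x,p \right)} = 0 - 2 = -2$)
$n = 7$ ($n = 9 - 2 = 7$)
$\left(-30\right) 42 n = \left(-30\right) 42 \cdot 7 = \left(-1260\right) 7 = -8820$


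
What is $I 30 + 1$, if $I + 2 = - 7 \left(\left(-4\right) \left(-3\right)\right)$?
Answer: $-2579$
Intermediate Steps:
$I = -86$ ($I = -2 - 7 \left(\left(-4\right) \left(-3\right)\right) = -2 - 84 = -86$)
$I 30 + 1 = \left(-86\right) 30 + 1 = -2580 + 1 = -2579$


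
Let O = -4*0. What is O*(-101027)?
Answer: 0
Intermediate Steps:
O = 0 (O = -1*0 = 0)
O*(-101027) = 0*(-101027) = 0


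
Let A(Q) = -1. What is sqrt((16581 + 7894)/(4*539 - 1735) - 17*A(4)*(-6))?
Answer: I*sqrt(7774607)/421 ≈ 6.623*I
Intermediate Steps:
sqrt((16581 + 7894)/(4*539 - 1735) - 17*A(4)*(-6)) = sqrt((16581 + 7894)/(4*539 - 1735) - 17*(-1)*(-6)) = sqrt(24475/(2156 - 1735) + 17*(-6)) = sqrt(24475/421 - 102) = sqrt(-18467/421) = I*sqrt(7774607)/421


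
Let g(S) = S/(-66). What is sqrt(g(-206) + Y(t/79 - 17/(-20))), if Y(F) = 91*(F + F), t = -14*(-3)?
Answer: sqrt(173024478330)/26070 ≈ 15.956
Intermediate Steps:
t = 42
g(S) = -S/66 (g(S) = S*(-1/66) = -S/66)
Y(F) = 182*F (Y(F) = 91*(2*F) = 182*F)
sqrt(g(-206) + Y(t/79 - 17/(-20))) = sqrt(-1/66*(-206) + 182*(42/79 - 17/(-20))) = sqrt(103/33 + 182*(42*(1/79) - 17*(-1/20))) = sqrt(103/33 + 182*(42/79 + 17/20)) = sqrt(103/33 + 182*(2183/1580)) = sqrt(103/33 + 198653/790) = sqrt(6636919/26070) = sqrt(173024478330)/26070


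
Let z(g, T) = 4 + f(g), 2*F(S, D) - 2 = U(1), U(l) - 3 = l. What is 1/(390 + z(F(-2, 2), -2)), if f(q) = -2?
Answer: 1/392 ≈ 0.0025510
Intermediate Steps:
U(l) = 3 + l
F(S, D) = 3 (F(S, D) = 1 + (3 + 1)/2 = 1 + (1/2)*4 = 1 + 2 = 3)
z(g, T) = 2 (z(g, T) = 4 - 2 = 2)
1/(390 + z(F(-2, 2), -2)) = 1/(390 + 2) = 1/392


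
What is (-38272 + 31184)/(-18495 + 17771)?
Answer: 1772/181 ≈ 9.7901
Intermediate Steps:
(-38272 + 31184)/(-18495 + 17771) = -7088/(-724) = -7088*(-1/724) = 1772/181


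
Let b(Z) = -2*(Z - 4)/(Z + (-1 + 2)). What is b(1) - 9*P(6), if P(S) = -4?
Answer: 39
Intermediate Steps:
b(Z) = -2*(-4 + Z)/(1 + Z) (b(Z) = -2*(-4 + Z)/(Z + 1) = -2*(-4 + Z)/(1 + Z))
b(1) - 9*P(6) = 2*(4 - 1*1)/(1 + 1) - 9*(-4) = 2*(4 - 1)/2 + 36 = 2*(1/2)*3 + 36 = 3 + 36 = 39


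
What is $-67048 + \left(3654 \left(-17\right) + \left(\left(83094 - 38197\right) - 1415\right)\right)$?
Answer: $-85684$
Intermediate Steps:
$-67048 + \left(3654 \left(-17\right) + \left(\left(83094 - 38197\right) - 1415\right)\right) = -67048 + \left(-62118 + \left(\left(83094 - 38197\right) - 1415\right)\right) = -67048 + \left(-62118 + \left(44897 - 1415\right)\right) = -67048 + \left(-62118 + 43482\right) = -67048 - 18636 = -85684$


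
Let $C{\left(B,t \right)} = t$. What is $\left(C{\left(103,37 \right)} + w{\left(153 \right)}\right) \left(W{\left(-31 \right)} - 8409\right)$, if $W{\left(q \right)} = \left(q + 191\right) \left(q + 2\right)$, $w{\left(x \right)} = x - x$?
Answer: $-482813$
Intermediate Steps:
$w{\left(x \right)} = 0$
$W{\left(q \right)} = \left(2 + q\right) \left(191 + q\right)$ ($W{\left(q \right)} = \left(191 + q\right) \left(2 + q\right) = \left(2 + q\right) \left(191 + q\right)$)
$\left(C{\left(103,37 \right)} + w{\left(153 \right)}\right) \left(W{\left(-31 \right)} - 8409\right) = \left(37 + 0\right) \left(\left(382 + \left(-31\right)^{2} + 193 \left(-31\right)\right) - 8409\right) = 37 \left(\left(382 + 961 - 5983\right) - 8409\right) = 37 \left(-4640 - 8409\right) = 37 \left(-13049\right) = -482813$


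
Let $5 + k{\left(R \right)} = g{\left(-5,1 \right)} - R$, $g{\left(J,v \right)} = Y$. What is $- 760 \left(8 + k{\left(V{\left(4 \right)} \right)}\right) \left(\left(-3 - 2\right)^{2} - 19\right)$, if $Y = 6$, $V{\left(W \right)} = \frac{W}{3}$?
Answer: $-34960$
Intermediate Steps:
$V{\left(W \right)} = \frac{W}{3}$ ($V{\left(W \right)} = W \frac{1}{3} = \frac{W}{3}$)
$g{\left(J,v \right)} = 6$
$k{\left(R \right)} = 1 - R$ ($k{\left(R \right)} = -5 - \left(-6 + R\right) = 1 - R$)
$- 760 \left(8 + k{\left(V{\left(4 \right)} \right)}\right) \left(\left(-3 - 2\right)^{2} - 19\right) = - 760 \left(8 + \left(1 - \frac{1}{3} \cdot 4\right)\right) \left(\left(-3 - 2\right)^{2} - 19\right) = - 760 \left(8 + \left(1 - \frac{4}{3}\right)\right) \left(\left(-5\right)^{2} - 19\right) = - 760 \left(8 + \left(1 - \frac{4}{3}\right)\right) \left(25 - 19\right) = - 760 \left(8 - \frac{1}{3}\right) 6 = - 760 \cdot \frac{23}{3} \cdot 6 = \left(-760\right) 46 = -34960$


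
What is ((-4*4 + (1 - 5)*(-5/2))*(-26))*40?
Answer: 6240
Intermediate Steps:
((-4*4 + (1 - 5)*(-5/2))*(-26))*40 = ((-16 - (-20)/2)*(-26))*40 = ((-16 - 4*(-5/2))*(-26))*40 = ((-16 + 10)*(-26))*40 = -6*(-26)*40 = 156*40 = 6240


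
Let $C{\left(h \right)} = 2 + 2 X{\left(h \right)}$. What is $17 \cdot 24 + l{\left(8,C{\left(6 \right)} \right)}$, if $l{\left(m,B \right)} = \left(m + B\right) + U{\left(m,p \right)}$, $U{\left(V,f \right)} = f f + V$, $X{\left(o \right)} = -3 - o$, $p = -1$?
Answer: $409$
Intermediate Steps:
$U{\left(V,f \right)} = V + f^{2}$ ($U{\left(V,f \right)} = f^{2} + V = V + f^{2}$)
$C{\left(h \right)} = -4 - 2 h$ ($C{\left(h \right)} = 2 + 2 \left(-3 - h\right) = 2 - \left(6 + 2 h\right) = -4 - 2 h$)
$l{\left(m,B \right)} = 1 + B + 2 m$ ($l{\left(m,B \right)} = \left(m + B\right) + \left(m + \left(-1\right)^{2}\right) = \left(B + m\right) + \left(m + 1\right) = \left(B + m\right) + \left(1 + m\right) = 1 + B + 2 m$)
$17 \cdot 24 + l{\left(8,C{\left(6 \right)} \right)} = 17 \cdot 24 + \left(1 - 16 + 2 \cdot 8\right) = 408 + \left(1 - 16 + 16\right) = 408 + 1 = 409$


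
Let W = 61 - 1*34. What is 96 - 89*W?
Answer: -2307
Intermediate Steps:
W = 27 (W = 61 - 34 = 27)
96 - 89*W = 96 - 89*27 = 96 - 2403 = -2307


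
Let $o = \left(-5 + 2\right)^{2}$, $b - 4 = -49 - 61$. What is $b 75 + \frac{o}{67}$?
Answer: $- \frac{532641}{67} \approx -7949.9$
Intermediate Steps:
$b = -106$ ($b = 4 - 110 = -106$)
$o = 9$ ($o = \left(-3\right)^{2} = 9$)
$b 75 + \frac{o}{67} = \left(-106\right) 75 + \frac{9}{67} = -7950 + 9 \cdot \frac{1}{67} = -7950 + \frac{9}{67} = - \frac{532641}{67}$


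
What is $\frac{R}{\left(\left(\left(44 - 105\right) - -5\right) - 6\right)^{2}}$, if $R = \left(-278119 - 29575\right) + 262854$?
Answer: $- \frac{11210}{961} \approx -11.665$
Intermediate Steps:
$R = -44840$ ($R = -307694 + 262854 = -44840$)
$\frac{R}{\left(\left(\left(44 - 105\right) - -5\right) - 6\right)^{2}} = - \frac{44840}{\left(\left(\left(44 - 105\right) - -5\right) - 6\right)^{2}} = - \frac{44840}{\left(\left(-61 + 5\right) - 6\right)^{2}} = - \frac{44840}{\left(-56 - 6\right)^{2}} = - \frac{44840}{\left(-62\right)^{2}} = - \frac{44840}{3844} = \left(-44840\right) \frac{1}{3844} = - \frac{11210}{961}$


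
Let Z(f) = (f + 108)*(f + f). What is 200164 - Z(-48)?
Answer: 205924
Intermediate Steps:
Z(f) = 2*f*(108 + f) (Z(f) = (108 + f)*(2*f) = 2*f*(108 + f))
200164 - Z(-48) = 200164 - 2*(-48)*(108 - 48) = 200164 - 2*(-48)*60 = 200164 - 1*(-5760) = 200164 + 5760 = 205924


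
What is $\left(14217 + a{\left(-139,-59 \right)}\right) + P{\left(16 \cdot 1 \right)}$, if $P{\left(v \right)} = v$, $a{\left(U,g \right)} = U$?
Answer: $14094$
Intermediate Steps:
$\left(14217 + a{\left(-139,-59 \right)}\right) + P{\left(16 \cdot 1 \right)} = \left(14217 - 139\right) + 16 \cdot 1 = 14078 + 16 = 14094$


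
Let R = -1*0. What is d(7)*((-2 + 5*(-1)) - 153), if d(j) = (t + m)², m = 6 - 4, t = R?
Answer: -640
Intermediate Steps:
R = 0
t = 0
m = 2
d(j) = 4 (d(j) = (0 + 2)² = 2² = 4)
d(7)*((-2 + 5*(-1)) - 153) = 4*((-2 + 5*(-1)) - 153) = 4*((-2 - 5) - 153) = 4*(-7 - 153) = 4*(-160) = -640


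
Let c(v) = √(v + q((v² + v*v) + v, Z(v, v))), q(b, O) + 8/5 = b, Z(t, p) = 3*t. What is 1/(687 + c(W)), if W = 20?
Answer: 3435/2355653 - 4*√1310/2355653 ≈ 0.0013967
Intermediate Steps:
q(b, O) = -8/5 + b
c(v) = √(-8/5 + 2*v + 2*v²) (c(v) = √(v + (-8/5 + ((v² + v*v) + v))) = √(v + (-8/5 + ((v² + v²) + v))) = √(v + (-8/5 + (2*v² + v))) = √(v + (-8/5 + (v + 2*v²))) = √(v + (-8/5 + v + 2*v²)) = √(-8/5 + 2*v + 2*v²))
1/(687 + c(W)) = 1/(687 + √(-40 + 50*20 + 50*20²)/5) = 1/(687 + √(-40 + 1000 + 50*400)/5) = 1/(687 + √(-40 + 1000 + 20000)/5) = 1/(687 + √20960/5) = 1/(687 + (4*√1310)/5) = 1/(687 + 4*√1310/5)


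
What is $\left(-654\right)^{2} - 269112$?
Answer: $158604$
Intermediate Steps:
$\left(-654\right)^{2} - 269112 = 427716 - 269112 = 158604$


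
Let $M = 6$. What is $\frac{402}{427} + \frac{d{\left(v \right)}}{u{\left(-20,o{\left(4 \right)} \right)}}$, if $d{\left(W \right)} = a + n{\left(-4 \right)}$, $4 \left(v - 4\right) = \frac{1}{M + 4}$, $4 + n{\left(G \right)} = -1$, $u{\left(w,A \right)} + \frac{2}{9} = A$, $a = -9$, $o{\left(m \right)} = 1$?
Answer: $- \frac{7284}{427} \approx -17.059$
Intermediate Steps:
$u{\left(w,A \right)} = - \frac{2}{9} + A$
$n{\left(G \right)} = -5$ ($n{\left(G \right)} = -4 - 1 = -5$)
$v = \frac{161}{40}$ ($v = 4 + \frac{1}{4 \left(6 + 4\right)} = 4 + \frac{1}{4 \cdot 10} = 4 + \frac{1}{4} \cdot \frac{1}{10} = 4 + \frac{1}{40} = \frac{161}{40} \approx 4.025$)
$d{\left(W \right)} = -14$ ($d{\left(W \right)} = -9 - 5 = -14$)
$\frac{402}{427} + \frac{d{\left(v \right)}}{u{\left(-20,o{\left(4 \right)} \right)}} = \frac{402}{427} - \frac{14}{- \frac{2}{9} + 1} = 402 \cdot \frac{1}{427} - \frac{14}{\frac{7}{9}} = \frac{402}{427} - 18 = - \frac{7284}{427}$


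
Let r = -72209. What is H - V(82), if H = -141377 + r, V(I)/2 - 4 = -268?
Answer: -213058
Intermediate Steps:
V(I) = -528 (V(I) = 8 + 2*(-268) = 8 - 536 = -528)
H = -213586 (H = -141377 - 72209 = -213586)
H - V(82) = -213586 - 1*(-528) = -213586 + 528 = -213058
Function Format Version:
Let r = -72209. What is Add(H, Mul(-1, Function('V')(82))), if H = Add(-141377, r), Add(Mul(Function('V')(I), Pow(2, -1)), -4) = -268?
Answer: -213058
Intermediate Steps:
Function('V')(I) = -528 (Function('V')(I) = Add(8, Mul(2, -268)) = Add(8, -536) = -528)
H = -213586 (H = Add(-141377, -72209) = -213586)
Add(H, Mul(-1, Function('V')(82))) = Add(-213586, Mul(-1, -528)) = Add(-213586, 528) = -213058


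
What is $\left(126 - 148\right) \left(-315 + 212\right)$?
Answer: $2266$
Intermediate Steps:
$\left(126 - 148\right) \left(-315 + 212\right) = \left(-22\right) \left(-103\right) = 2266$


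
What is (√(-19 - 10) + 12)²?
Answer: (12 + I*√29)² ≈ 115.0 + 129.24*I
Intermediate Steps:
(√(-19 - 10) + 12)² = (√(-29) + 12)² = (I*√29 + 12)² = (12 + I*√29)²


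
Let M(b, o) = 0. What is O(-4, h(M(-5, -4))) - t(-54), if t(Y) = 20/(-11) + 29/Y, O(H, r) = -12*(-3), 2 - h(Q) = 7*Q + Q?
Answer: 22783/594 ≈ 38.355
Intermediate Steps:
h(Q) = 2 - 8*Q (h(Q) = 2 - (7*Q + Q) = 2 - 8*Q)
O(H, r) = 36
t(Y) = -20/11 + 29/Y (t(Y) = 20*(-1/11) + 29/Y = -20/11 + 29/Y)
O(-4, h(M(-5, -4))) - t(-54) = 36 - (-20/11 + 29/(-54)) = 36 - (-20/11 + 29*(-1/54)) = 36 - (-20/11 - 29/54) = 36 - 1*(-1399/594) = 36 + 1399/594 = 22783/594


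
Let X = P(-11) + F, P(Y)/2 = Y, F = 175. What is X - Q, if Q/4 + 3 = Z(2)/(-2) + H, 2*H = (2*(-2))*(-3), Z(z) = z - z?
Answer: 141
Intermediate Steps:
P(Y) = 2*Y
Z(z) = 0
H = 6 (H = ((2*(-2))*(-3))/2 = (-4*(-3))/2 = (½)*12 = 6)
Q = 12 (Q = -12 + 4*(0/(-2) + 6) = -12 + 4*(-½*0 + 6) = -12 + 4*(0 + 6) = -12 + 4*6 = -12 + 24 = 12)
X = 153 (X = 2*(-11) + 175 = -22 + 175 = 153)
X - Q = 153 - 1*12 = 153 - 12 = 141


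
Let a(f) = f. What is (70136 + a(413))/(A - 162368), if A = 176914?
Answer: 70549/14546 ≈ 4.8501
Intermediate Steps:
(70136 + a(413))/(A - 162368) = (70136 + 413)/(176914 - 162368) = 70549/14546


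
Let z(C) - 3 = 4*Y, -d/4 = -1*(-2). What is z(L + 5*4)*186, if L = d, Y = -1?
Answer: -186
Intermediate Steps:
d = -8 (d = -(-4)*(-2) = -4*2 = -8)
L = -8
z(C) = -1 (z(C) = 3 + 4*(-1) = 3 - 4 = -1)
z(L + 5*4)*186 = -1*186 = -186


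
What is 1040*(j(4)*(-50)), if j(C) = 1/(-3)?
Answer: 52000/3 ≈ 17333.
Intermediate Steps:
j(C) = -⅓
1040*(j(4)*(-50)) = 1040*(-⅓*(-50)) = 1040*(50/3) = 52000/3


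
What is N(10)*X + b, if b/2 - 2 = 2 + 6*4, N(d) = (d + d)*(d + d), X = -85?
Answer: -33944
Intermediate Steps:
N(d) = 4*d**2 (N(d) = (2*d)*(2*d) = 4*d**2)
b = 56 (b = 4 + 2*(2 + 6*4) = 4 + 2*(2 + 24) = 4 + 2*26 = 4 + 52 = 56)
N(10)*X + b = (4*10**2)*(-85) + 56 = (4*100)*(-85) + 56 = 400*(-85) + 56 = -34000 + 56 = -33944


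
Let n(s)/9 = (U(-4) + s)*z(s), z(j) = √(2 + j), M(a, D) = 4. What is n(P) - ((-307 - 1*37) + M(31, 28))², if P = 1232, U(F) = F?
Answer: -115600 + 11052*√1234 ≈ 2.7264e+5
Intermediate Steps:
n(s) = 9*√(2 + s)*(-4 + s) (n(s) = 9*((-4 + s)*√(2 + s)) = 9*(√(2 + s)*(-4 + s)) = 9*√(2 + s)*(-4 + s))
n(P) - ((-307 - 1*37) + M(31, 28))² = 9*√(2 + 1232)*(-4 + 1232) - ((-307 - 1*37) + 4)² = 9*√1234*1228 - ((-307 - 37) + 4)² = 11052*√1234 - (-344 + 4)² = 11052*√1234 - 1*(-340)² = 11052*√1234 - 1*115600 = 11052*√1234 - 115600 = -115600 + 11052*√1234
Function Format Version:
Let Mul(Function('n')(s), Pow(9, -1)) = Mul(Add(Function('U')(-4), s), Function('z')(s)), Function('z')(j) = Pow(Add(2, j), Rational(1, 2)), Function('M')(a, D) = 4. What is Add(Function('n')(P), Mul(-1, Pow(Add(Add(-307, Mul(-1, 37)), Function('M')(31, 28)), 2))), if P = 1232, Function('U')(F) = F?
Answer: Add(-115600, Mul(11052, Pow(1234, Rational(1, 2)))) ≈ 2.7264e+5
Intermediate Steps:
Function('n')(s) = Mul(9, Pow(Add(2, s), Rational(1, 2)), Add(-4, s)) (Function('n')(s) = Mul(9, Mul(Add(-4, s), Pow(Add(2, s), Rational(1, 2)))) = Mul(9, Mul(Pow(Add(2, s), Rational(1, 2)), Add(-4, s))) = Mul(9, Pow(Add(2, s), Rational(1, 2)), Add(-4, s)))
Add(Function('n')(P), Mul(-1, Pow(Add(Add(-307, Mul(-1, 37)), Function('M')(31, 28)), 2))) = Add(Mul(9, Pow(Add(2, 1232), Rational(1, 2)), Add(-4, 1232)), Mul(-1, Pow(Add(Add(-307, Mul(-1, 37)), 4), 2))) = Add(Mul(9, Pow(1234, Rational(1, 2)), 1228), Mul(-1, Pow(Add(Add(-307, -37), 4), 2))) = Add(Mul(11052, Pow(1234, Rational(1, 2))), Mul(-1, Pow(Add(-344, 4), 2))) = Add(Mul(11052, Pow(1234, Rational(1, 2))), Mul(-1, Pow(-340, 2))) = Add(Mul(11052, Pow(1234, Rational(1, 2))), Mul(-1, 115600)) = Add(Mul(11052, Pow(1234, Rational(1, 2))), -115600) = Add(-115600, Mul(11052, Pow(1234, Rational(1, 2))))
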